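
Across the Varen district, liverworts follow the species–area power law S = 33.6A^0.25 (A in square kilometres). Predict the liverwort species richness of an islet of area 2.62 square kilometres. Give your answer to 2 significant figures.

S = 33.6 × 2.62^0.25
ln S = ln 33.6 + 0.25 × ln 2.62 = 3.5145 + 0.25 × 0.9632 = 3.7553
S = e^3.7553 ≈ 42.75

43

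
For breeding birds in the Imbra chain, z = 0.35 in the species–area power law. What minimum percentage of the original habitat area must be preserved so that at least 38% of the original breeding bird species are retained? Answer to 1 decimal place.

6.3%

Need (A_new/A_old)^0.35 = 0.38, so A_new/A_old = 0.38^(1/0.35) = 0.38^2.857
ln(A_new/A_old) = ln 0.38 / 0.35 = -0.9676 / 0.35 = -2.7645
A_new/A_old = e^-2.7645 ≈ 0.06301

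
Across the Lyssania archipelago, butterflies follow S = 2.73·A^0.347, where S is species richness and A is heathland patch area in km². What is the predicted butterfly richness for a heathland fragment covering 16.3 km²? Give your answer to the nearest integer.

7 species

S = 2.73 × 16.3^0.347
ln S = ln 2.73 + 0.347 × ln 16.3 = 1.0043 + 0.347 × 2.7912 = 1.9728
S = e^1.9728 ≈ 7.191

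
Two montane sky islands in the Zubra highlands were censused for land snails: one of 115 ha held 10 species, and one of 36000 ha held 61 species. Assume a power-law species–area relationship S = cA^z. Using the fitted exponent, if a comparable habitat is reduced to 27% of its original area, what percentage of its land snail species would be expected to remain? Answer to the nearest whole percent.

z = ln(61/10) / ln(36000/115) = 1.8083 / 5.7463 = 0.3147
S_new/S_old = (A_new/A_old)^z = 0.27^0.3147 = exp(0.3147 × -1.3093) = 0.6623

66%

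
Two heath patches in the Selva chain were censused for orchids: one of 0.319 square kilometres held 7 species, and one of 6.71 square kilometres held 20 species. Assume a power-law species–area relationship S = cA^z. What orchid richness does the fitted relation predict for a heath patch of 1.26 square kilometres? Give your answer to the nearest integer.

11

z = ln(20/7) / ln(6.71/0.319) = 1.0498 / 3.0462 = 0.3446
c = 7 / 0.319^0.3446 = 7 / 0.6745 = 10.38
S₃ = 10.38 × 1.26^0.3446 = 10.38 × 1.083 ≈ 11.24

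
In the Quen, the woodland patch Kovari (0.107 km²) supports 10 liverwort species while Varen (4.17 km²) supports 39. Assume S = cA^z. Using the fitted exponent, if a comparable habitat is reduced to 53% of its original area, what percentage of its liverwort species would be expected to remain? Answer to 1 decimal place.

79.0%

z = ln(39/10) / ln(4.17/0.107) = 1.3610 / 3.6628 = 0.3716
S_new/S_old = (A_new/A_old)^z = 0.53^0.3716 = exp(0.3716 × -0.6349) = 0.7899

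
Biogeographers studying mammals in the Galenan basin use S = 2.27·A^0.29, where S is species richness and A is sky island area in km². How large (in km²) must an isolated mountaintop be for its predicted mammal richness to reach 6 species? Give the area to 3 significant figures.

28.5 km²

6 = 2.27 × A^0.29  ⇒  A^0.29 = 6/2.27 = 2.643
ln A = ln(2.643) / 0.29 = 0.9720 / 0.29 = 3.3517
A = e^3.3517 ≈ 28.55 km²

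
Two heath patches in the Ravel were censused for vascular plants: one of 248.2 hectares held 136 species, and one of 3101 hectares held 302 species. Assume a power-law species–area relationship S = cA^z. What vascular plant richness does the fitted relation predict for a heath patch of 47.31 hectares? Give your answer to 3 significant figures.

z = ln(302/136) / ln(3101/248.2) = 0.7978 / 2.5252 = 0.3159
c = 136 / 248.2^0.3159 = 136 / 5.709 = 23.82
S₃ = 23.82 × 47.31^0.3159 = 23.82 × 3.382 ≈ 80.56

80.6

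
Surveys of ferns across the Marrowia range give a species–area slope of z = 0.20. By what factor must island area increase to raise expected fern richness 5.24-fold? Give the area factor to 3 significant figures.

3950

(A₂/A₁)^0.2 = 5.24, so A₂/A₁ = 5.24^(1/0.2) = 5.24^5
ln(A₂/A₁) = ln 5.24 / 0.2 = 1.6563 / 0.2 = 8.2816
A₂/A₁ = e^8.2816 ≈ 3951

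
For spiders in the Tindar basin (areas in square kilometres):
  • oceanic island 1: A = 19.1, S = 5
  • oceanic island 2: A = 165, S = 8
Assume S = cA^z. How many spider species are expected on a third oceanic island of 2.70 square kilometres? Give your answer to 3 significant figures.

3.26

z = ln(8/5) / ln(165/19.1) = 0.4700 / 2.1563 = 0.2180
c = 5 / 19.1^0.2180 = 5 / 1.902 = 2.629
S₃ = 2.629 × 2.7^0.2180 = 2.629 × 1.242 ≈ 3.264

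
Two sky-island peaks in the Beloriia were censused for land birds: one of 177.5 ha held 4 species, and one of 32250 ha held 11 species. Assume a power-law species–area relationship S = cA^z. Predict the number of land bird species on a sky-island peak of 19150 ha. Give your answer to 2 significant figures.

z = ln(11/4) / ln(32250/177.5) = 1.0116 / 5.2023 = 0.1945
c = 4 / 177.5^0.1945 = 4 / 2.738 = 1.461
S₃ = 1.461 × 19150^0.1945 = 1.461 × 6.803 ≈ 9.94

9.9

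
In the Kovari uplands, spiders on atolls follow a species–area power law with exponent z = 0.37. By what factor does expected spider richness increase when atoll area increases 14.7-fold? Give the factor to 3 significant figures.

S₂/S₁ = (A₂/A₁)^z = 14.7^0.37
ln(S₂/S₁) = 0.37 × ln 14.7 = 0.37 × 2.6878 = 0.9945
S₂/S₁ = e^0.9945 ≈ 2.703

2.70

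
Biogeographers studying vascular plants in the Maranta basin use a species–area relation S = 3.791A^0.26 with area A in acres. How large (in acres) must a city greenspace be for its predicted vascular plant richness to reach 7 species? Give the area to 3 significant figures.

10.6 acres

7 = 3.791 × A^0.26  ⇒  A^0.26 = 7/3.791 = 1.846
ln A = ln(1.846) / 0.26 = 0.6133 / 0.26 = 2.3588
A = e^2.3588 ≈ 10.58 acres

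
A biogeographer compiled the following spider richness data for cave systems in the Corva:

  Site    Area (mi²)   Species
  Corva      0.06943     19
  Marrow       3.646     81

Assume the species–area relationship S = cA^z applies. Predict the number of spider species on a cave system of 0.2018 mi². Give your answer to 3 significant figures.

z = ln(81/19) / ln(3.646/0.06943) = 1.4500 / 3.9611 = 0.3661
c = 19 / 0.06943^0.3661 = 19 / 0.3766 = 50.45
S₃ = 50.45 × 0.2018^0.3661 = 50.45 × 0.5566 ≈ 28.08

28.1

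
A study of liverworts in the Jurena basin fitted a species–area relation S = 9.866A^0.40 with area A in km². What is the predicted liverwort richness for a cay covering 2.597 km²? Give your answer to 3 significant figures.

S = 9.866 × 2.597^0.4
ln S = ln 9.866 + 0.4 × ln 2.597 = 2.2891 + 0.4 × 0.9544 = 2.6708
S = e^2.6708 ≈ 14.45

14.5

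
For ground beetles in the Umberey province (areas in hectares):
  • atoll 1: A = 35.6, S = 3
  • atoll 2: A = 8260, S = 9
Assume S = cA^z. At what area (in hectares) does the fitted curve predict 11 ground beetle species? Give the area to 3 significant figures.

22300 hectares

z = ln(9/3) / ln(8260/35.6) = 1.0986 / 5.4468 = 0.2017
c = 3 / 35.6^0.2017 = 3 / 2.056 = 1.459
A = (11/1.459)^(1/0.2017) ⇒ ln A = ln(7.537)/0.2017 = 10.0141
A = e^10.0141 ≈ 22339 hectares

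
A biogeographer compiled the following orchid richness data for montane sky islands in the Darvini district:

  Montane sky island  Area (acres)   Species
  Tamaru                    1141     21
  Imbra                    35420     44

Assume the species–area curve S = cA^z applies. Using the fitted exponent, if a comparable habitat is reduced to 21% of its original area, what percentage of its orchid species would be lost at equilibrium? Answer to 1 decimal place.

z = ln(44/21) / ln(35420/1141) = 0.7397 / 3.4354 = 0.2153
S_new/S_old = (A_new/A_old)^z = 0.21^0.2153 = exp(0.2153 × -1.5606) = 0.7146
Fraction lost = 1 − 0.7146 = 0.2854

28.5%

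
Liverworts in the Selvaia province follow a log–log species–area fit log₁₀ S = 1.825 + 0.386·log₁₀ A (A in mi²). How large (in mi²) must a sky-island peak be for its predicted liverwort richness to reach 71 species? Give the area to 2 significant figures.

71 = 66.83 × A^0.386  ⇒  A^0.386 = 71/66.83 = 1.062
ln A = ln(1.062) / 0.386 = 0.0605 / 0.386 = 0.1566
A = e^0.1566 ≈ 1.17 mi²

1.2 mi²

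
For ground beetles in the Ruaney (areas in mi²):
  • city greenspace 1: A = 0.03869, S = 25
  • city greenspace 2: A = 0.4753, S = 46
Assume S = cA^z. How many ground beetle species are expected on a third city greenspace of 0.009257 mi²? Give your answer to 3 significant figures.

17.7

z = ln(46/25) / ln(0.4753/0.03869) = 0.6098 / 2.5084 = 0.2431
c = 25 / 0.03869^0.2431 = 25 / 0.4536 = 55.12
S₃ = 55.12 × 0.009257^0.2431 = 55.12 × 0.3204 ≈ 17.66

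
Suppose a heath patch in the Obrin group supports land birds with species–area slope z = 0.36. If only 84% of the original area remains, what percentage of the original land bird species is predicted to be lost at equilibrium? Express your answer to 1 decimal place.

6.1%

S_new/S_old = (A_new/A_old)^z = 0.84^0.36
= exp(0.36 × ln 0.84) = exp(0.36 × -0.1744) = exp(-0.0628) ≈ 0.9392
Fraction lost = 1 − 0.9392 = 0.06084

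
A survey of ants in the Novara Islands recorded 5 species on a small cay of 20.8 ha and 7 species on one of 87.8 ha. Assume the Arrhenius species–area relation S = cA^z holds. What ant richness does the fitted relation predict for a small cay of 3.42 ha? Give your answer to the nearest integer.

3

z = ln(7/5) / ln(87.8/20.8) = 0.3365 / 1.4401 = 0.2336
c = 5 / 20.8^0.2336 = 5 / 2.032 = 2.46
S₃ = 2.46 × 3.42^0.2336 = 2.46 × 1.333 ≈ 3.279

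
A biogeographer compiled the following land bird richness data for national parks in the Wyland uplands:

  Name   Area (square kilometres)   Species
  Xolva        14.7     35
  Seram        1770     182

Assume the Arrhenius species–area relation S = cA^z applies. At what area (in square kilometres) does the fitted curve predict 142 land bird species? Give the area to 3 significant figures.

z = ln(182/35) / ln(1770/14.7) = 1.6487 / 4.7909 = 0.3441
c = 35 / 14.7^0.3441 = 35 / 2.522 = 13.88
A = (142/13.88)^(1/0.3441) ⇒ ln A = ln(10.23)/0.3441 = 6.7575
A = e^6.7575 ≈ 860.5 square kilometres

861 square kilometres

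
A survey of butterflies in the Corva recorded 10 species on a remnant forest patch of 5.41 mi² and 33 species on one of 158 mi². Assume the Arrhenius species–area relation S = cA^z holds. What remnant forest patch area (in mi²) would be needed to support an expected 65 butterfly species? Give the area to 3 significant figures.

1070 mi²

z = ln(33/10) / ln(158/5.41) = 1.1939 / 3.3743 = 0.3538
c = 10 / 5.41^0.3538 = 10 / 1.817 = 5.503
A = (65/5.503)^(1/0.3538) ⇒ ln A = ln(11.81)/0.3538 = 6.9785
A = e^6.9785 ≈ 1073 mi²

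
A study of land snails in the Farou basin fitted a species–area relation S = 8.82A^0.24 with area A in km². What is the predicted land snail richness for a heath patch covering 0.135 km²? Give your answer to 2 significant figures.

5.5

S = 8.82 × 0.135^0.24 = 8.82 × 0.6184 ≈ 5.454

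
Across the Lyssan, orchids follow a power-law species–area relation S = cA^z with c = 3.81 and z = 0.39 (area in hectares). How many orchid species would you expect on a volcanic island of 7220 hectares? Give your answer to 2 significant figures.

120

S = 3.81 × 7220^0.39
ln S = ln 3.81 + 0.39 × ln 7220 = 1.3376 + 0.39 × 8.8846 = 4.8026
S = e^4.8026 ≈ 121.8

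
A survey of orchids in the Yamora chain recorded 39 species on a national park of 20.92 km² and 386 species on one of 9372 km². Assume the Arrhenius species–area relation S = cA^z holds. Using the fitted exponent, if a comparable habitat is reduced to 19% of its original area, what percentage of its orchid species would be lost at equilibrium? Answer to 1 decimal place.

46.4%

z = ln(386/39) / ln(9372/20.92) = 2.2923 / 6.1048 = 0.3755
S_new/S_old = (A_new/A_old)^z = 0.19^0.3755 = exp(0.3755 × -1.6607) = 0.536
Fraction lost = 1 − 0.536 = 0.464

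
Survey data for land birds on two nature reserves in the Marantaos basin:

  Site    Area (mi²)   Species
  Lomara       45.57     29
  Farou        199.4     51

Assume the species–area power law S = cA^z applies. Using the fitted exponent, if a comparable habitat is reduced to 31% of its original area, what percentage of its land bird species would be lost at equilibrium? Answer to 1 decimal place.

36.1%

z = ln(51/29) / ln(199.4/45.57) = 0.5645 / 1.4761 = 0.3825
S_new/S_old = (A_new/A_old)^z = 0.31^0.3825 = exp(0.3825 × -1.1712) = 0.639
Fraction lost = 1 − 0.639 = 0.361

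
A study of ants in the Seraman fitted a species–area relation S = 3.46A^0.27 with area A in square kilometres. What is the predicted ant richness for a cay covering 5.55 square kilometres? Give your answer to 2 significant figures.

5.5

S = 3.46 × 5.55^0.27
ln S = ln 3.46 + 0.27 × ln 5.55 = 1.2413 + 0.27 × 1.7138 = 1.7040
S = e^1.7040 ≈ 5.496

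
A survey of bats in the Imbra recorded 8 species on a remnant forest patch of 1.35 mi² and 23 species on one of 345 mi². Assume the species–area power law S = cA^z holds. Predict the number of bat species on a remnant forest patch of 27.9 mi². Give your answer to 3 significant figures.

14.2

z = ln(23/8) / ln(345/1.35) = 1.0561 / 5.5434 = 0.1905
c = 8 / 1.35^0.1905 = 8 / 1.059 = 7.555
S₃ = 7.555 × 27.9^0.1905 = 7.555 × 1.885 ≈ 14.24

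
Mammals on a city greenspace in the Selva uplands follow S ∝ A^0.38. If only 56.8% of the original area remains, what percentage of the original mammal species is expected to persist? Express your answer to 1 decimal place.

80.7%

S_new/S_old = (A_new/A_old)^z = 0.568^0.38
= exp(0.38 × ln 0.568) = exp(0.38 × -0.5656) = exp(-0.2149) ≈ 0.8066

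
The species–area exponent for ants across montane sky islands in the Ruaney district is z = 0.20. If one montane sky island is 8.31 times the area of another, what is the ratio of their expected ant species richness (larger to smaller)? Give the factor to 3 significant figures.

S₂/S₁ = (A₂/A₁)^z = 8.31^0.2
ln(S₂/S₁) = 0.2 × ln 8.31 = 0.2 × 2.1175 = 0.4235
S₂/S₁ = e^0.4235 ≈ 1.527

1.53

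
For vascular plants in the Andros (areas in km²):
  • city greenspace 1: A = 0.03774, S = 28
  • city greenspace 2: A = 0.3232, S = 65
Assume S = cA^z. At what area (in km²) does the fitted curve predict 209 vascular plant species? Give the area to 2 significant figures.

z = ln(65/28) / ln(0.3232/0.03774) = 0.8422 / 2.1476 = 0.3922
c = 28 / 0.03774^0.3922 = 28 / 0.2766 = 101.2
A = (209/101.2)^(1/0.3922) ⇒ ln A = ln(2.065)/0.3922 = 1.8488
A = e^1.8488 ≈ 6.352 km²

6.4 km²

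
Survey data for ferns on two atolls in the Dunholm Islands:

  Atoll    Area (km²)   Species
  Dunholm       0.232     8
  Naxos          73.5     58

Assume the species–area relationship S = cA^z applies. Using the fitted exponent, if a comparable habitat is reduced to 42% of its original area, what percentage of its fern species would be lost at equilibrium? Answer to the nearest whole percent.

26%

z = ln(58/8) / ln(73.5/0.232) = 1.9810 / 5.7583 = 0.3440
S_new/S_old = (A_new/A_old)^z = 0.42^0.3440 = exp(0.3440 × -0.8675) = 0.742
Fraction lost = 1 − 0.742 = 0.258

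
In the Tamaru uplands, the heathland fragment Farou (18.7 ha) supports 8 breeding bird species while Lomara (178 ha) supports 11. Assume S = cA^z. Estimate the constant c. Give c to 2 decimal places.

z = ln(S₂/S₁) / ln(A₂/A₁) = ln(11/8) / ln(178/18.7) = 0.3185 / 2.2533 = 0.1413
c = S₁ / A₁^z = 8 / 18.7^0.1413 = 8 / 1.513 = 5.289

5.29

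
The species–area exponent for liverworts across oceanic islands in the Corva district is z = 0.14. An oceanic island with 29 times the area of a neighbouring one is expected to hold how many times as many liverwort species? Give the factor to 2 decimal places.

1.60

S₂/S₁ = (A₂/A₁)^z = 29^0.14
ln(S₂/S₁) = 0.14 × ln 29 = 0.14 × 3.3673 = 0.4714
S₂/S₁ = e^0.4714 ≈ 1.602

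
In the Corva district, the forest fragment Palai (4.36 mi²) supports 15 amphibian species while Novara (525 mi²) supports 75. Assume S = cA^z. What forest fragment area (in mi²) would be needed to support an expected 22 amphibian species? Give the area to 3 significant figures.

z = ln(75/15) / ln(525/4.36) = 1.6094 / 4.7909 = 0.3359
c = 15 / 4.36^0.3359 = 15 / 1.64 = 9.147
A = (22/9.147)^(1/0.3359) ⇒ ln A = ln(2.405)/0.3359 = 2.6126
A = e^2.6126 ≈ 13.63 mi²

13.6 mi²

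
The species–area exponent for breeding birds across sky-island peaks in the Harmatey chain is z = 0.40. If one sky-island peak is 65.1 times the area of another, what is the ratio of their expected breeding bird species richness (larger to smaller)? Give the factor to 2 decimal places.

S₂/S₁ = (A₂/A₁)^z = 65.1^0.4
ln(S₂/S₁) = 0.4 × ln 65.1 = 0.4 × 4.1759 = 1.6704
S₂/S₁ = e^1.6704 ≈ 5.314

5.31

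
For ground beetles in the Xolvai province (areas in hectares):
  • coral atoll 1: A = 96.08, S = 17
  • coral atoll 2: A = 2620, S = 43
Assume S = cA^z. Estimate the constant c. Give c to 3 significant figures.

4.72

z = ln(S₂/S₁) / ln(A₂/A₁) = ln(43/17) / ln(2620/96.08) = 0.9280 / 3.3057 = 0.2807
c = S₁ / A₁^z = 17 / 96.08^0.2807 = 17 / 3.602 = 4.719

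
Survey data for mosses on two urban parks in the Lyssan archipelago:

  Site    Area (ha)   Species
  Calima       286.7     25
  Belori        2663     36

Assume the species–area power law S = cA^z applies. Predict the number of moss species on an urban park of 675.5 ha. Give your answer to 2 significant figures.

29

z = ln(36/25) / ln(2663/286.7) = 0.3646 / 2.2288 = 0.1636
c = 25 / 286.7^0.1636 = 25 / 2.524 = 9.906
S₃ = 9.906 × 675.5^0.1636 = 9.906 × 2.904 ≈ 28.76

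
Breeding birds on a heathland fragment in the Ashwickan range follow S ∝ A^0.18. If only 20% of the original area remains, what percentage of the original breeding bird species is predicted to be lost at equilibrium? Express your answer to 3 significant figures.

25.2%

S_new/S_old = (A_new/A_old)^z = 0.2^0.18
= exp(0.18 × ln 0.2) = exp(0.18 × -1.6094) = exp(-0.2897) ≈ 0.7485
Fraction lost = 1 − 0.7485 = 0.2515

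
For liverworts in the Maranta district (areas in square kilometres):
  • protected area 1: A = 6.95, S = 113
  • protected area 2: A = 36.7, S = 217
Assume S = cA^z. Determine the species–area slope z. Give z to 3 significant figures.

Taking logs: ln S = ln c + z ln A, so z = (ln S₂ − ln S₁)/(ln A₂ − ln A₁).
z = ln(217/113) / ln(36.7/6.95) = ln(1.92) / ln(5.281) = 0.6525 / 1.6640 = 0.3921

0.392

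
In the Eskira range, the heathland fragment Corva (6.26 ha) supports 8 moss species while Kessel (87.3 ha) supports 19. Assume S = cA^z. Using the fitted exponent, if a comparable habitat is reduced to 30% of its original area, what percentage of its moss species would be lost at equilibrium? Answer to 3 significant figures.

32.6%

z = ln(19/8) / ln(87.3/6.26) = 0.8650 / 2.6352 = 0.3283
S_new/S_old = (A_new/A_old)^z = 0.3^0.3283 = exp(0.3283 × -1.2040) = 0.6735
Fraction lost = 1 − 0.6735 = 0.3265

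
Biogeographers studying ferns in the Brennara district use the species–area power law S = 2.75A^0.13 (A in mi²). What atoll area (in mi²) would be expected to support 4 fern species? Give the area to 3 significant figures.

17.9 mi²

4 = 2.75 × A^0.13  ⇒  A^0.13 = 4/2.75 = 1.455
ln A = ln(1.455) / 0.13 = 0.3747 / 0.13 = 2.8823
A = e^2.8823 ≈ 17.85 mi²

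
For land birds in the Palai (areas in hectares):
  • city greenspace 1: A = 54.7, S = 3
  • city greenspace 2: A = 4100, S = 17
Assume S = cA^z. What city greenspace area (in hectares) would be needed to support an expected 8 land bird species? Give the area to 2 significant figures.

z = ln(17/3) / ln(4100/54.7) = 1.7346 / 4.3169 = 0.4018
c = 3 / 54.7^0.4018 = 3 / 4.993 = 0.6008
A = (8/0.6008)^(1/0.4018) ⇒ ln A = ln(13.31)/0.4018 = 6.4428
A = e^6.4428 ≈ 628.2 hectares

630 hectares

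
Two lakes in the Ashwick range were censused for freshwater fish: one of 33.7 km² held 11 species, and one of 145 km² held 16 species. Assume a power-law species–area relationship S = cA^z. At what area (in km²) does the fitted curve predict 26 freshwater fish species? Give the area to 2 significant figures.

960 km²

z = ln(16/11) / ln(145/33.7) = 0.3747 / 1.4592 = 0.2568
c = 11 / 33.7^0.2568 = 11 / 2.467 = 4.458
A = (26/4.458)^(1/0.2568) ⇒ ln A = ln(5.832)/0.2568 = 6.8675
A = e^6.8675 ≈ 960.6 km²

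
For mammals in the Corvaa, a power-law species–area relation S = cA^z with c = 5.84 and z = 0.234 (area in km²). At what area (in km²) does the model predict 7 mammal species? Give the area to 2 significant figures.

2.2 km²

7 = 5.84 × A^0.234  ⇒  A^0.234 = 7/5.84 = 1.199
ln A = ln(1.199) / 0.234 = 0.1812 / 0.234 = 0.7743
A = e^0.7743 ≈ 2.169 km²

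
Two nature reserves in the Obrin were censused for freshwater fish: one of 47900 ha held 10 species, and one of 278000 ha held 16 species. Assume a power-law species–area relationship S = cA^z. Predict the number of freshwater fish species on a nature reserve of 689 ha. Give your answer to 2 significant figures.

3.2

z = ln(16/10) / ln(278000/47900) = 0.4700 / 1.7585 = 0.2673
c = 10 / 47900^0.2673 = 10 / 17.82 = 0.5611
S₃ = 0.5611 × 689^0.2673 = 0.5611 × 5.736 ≈ 3.218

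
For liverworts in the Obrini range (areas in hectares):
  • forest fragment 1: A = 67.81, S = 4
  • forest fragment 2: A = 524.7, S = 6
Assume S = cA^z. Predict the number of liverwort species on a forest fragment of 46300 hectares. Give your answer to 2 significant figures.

z = ln(6/4) / ln(524.7/67.81) = 0.4055 / 2.0461 = 0.1982
c = 4 / 67.81^0.1982 = 4 / 2.306 = 1.734
S₃ = 1.734 × 46300^0.1982 = 1.734 × 8.405 ≈ 14.58

15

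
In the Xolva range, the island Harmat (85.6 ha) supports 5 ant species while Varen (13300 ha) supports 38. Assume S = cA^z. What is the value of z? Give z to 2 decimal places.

0.40

Taking logs: ln S = ln c + z ln A, so z = (ln S₂ − ln S₁)/(ln A₂ − ln A₁).
z = ln(38/5) / ln(13300/85.6) = ln(7.6) / ln(155.4) = 2.0281 / 5.0458 = 0.4019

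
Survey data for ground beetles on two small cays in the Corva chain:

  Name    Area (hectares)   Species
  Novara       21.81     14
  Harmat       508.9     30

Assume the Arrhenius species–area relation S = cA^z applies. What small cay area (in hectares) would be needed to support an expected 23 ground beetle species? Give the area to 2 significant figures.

z = ln(30/14) / ln(508.9/21.81) = 0.7621 / 3.1499 = 0.2420
c = 14 / 21.81^0.2420 = 14 / 2.108 = 6.641
A = (23/6.641)^(1/0.2420) ⇒ ln A = ln(3.463)/0.2420 = 5.1341
A = e^5.1341 ≈ 169.7 hectares

170 hectares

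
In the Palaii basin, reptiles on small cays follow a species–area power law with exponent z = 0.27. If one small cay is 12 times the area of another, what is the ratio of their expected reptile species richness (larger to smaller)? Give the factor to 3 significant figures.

1.96

S₂/S₁ = (A₂/A₁)^z = 12^0.27
ln(S₂/S₁) = 0.27 × ln 12 = 0.27 × 2.4849 = 0.6709
S₂/S₁ = e^0.6709 ≈ 1.956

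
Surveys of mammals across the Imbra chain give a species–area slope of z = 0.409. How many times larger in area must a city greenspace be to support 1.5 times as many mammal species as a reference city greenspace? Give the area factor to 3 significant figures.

(A₂/A₁)^0.409 = 1.5, so A₂/A₁ = 1.5^(1/0.409) = 1.5^2.445
ln(A₂/A₁) = ln 1.5 / 0.409 = 0.4055 / 0.409 = 0.9914
A₂/A₁ = e^0.9914 ≈ 2.695

2.69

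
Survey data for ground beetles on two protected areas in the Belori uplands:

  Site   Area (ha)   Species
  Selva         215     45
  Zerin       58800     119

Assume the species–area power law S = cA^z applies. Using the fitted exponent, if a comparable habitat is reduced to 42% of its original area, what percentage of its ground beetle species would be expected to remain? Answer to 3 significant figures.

86.0%

z = ln(119/45) / ln(58800/215) = 0.9725 / 5.6113 = 0.1733
S_new/S_old = (A_new/A_old)^z = 0.42^0.1733 = exp(0.1733 × -0.8675) = 0.8604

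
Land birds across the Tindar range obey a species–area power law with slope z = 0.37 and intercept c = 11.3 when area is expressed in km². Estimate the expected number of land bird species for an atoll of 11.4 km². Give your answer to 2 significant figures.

28

S = 11.3 × 11.4^0.37 = 11.3 × 2.461 ≈ 27.81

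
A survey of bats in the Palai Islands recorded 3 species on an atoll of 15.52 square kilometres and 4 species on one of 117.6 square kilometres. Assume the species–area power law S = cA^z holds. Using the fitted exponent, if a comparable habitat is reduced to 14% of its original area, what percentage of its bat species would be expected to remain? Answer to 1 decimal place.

75.6%

z = ln(4/3) / ln(117.6/15.52) = 0.2877 / 2.0252 = 0.1421
S_new/S_old = (A_new/A_old)^z = 0.14^0.1421 = exp(0.1421 × -1.9661) = 0.7563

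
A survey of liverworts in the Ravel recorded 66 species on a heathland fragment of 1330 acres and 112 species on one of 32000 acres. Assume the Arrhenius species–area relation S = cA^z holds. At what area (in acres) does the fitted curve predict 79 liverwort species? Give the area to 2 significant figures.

3900 acres

z = ln(112/66) / ln(32000/1330) = 0.5288 / 3.1806 = 0.1663
c = 66 / 1330^0.1663 = 66 / 3.307 = 19.96
A = (79/19.96)^(1/0.1663) ⇒ ln A = ln(3.958)/0.1663 = 8.2742
A = e^8.2742 ≈ 3922 acres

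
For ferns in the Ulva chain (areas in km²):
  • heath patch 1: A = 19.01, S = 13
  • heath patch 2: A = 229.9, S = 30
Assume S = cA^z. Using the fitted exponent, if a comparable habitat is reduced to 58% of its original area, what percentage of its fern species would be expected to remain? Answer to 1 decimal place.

z = ln(30/13) / ln(229.9/19.01) = 0.8362 / 2.4927 = 0.3355
S_new/S_old = (A_new/A_old)^z = 0.58^0.3355 = exp(0.3355 × -0.5447) = 0.833

83.3%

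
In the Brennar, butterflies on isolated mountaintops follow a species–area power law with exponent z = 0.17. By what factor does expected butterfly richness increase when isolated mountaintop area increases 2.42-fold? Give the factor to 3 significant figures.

1.16

S₂/S₁ = (A₂/A₁)^z = 2.42^0.17
ln(S₂/S₁) = 0.17 × ln 2.42 = 0.17 × 0.8838 = 0.1502
S₂/S₁ = e^0.1502 ≈ 1.162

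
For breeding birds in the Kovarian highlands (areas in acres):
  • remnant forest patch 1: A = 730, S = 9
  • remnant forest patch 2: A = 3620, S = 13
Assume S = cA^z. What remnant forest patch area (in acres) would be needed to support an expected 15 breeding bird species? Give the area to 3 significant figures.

6750 acres

z = ln(13/9) / ln(3620/730) = 0.3677 / 1.6012 = 0.2297
c = 9 / 730^0.2297 = 9 / 4.546 = 1.98
A = (15/1.98)^(1/0.2297) ⇒ ln A = ln(7.576)/0.2297 = 8.8173
A = e^8.8173 ≈ 6750 acres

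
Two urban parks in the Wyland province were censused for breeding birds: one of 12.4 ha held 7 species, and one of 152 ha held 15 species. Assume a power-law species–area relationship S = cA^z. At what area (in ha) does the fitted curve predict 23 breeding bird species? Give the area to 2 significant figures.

z = ln(15/7) / ln(152/12.4) = 0.7621 / 2.5062 = 0.3041
c = 7 / 12.4^0.3041 = 7 / 2.15 = 3.255
A = (23/3.255)^(1/0.3041) ⇒ ln A = ln(7.066)/0.3041 = 6.4295
A = e^6.4295 ≈ 619.8 ha

620 ha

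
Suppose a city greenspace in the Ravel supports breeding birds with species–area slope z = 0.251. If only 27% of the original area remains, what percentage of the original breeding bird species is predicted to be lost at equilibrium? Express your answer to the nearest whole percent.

S_new/S_old = (A_new/A_old)^z = 0.27^0.251
= exp(0.251 × ln 0.27) = exp(0.251 × -1.3093) = exp(-0.3286) ≈ 0.7199
Fraction lost = 1 − 0.7199 = 0.2801

28%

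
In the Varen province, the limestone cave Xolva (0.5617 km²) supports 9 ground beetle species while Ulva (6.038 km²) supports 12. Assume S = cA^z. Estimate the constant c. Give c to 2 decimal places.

9.65

z = ln(S₂/S₁) / ln(A₂/A₁) = ln(12/9) / ln(6.038/0.5617) = 0.2877 / 2.3749 = 0.1211
c = S₁ / A₁^z = 9 / 0.5617^0.1211 = 9 / 0.9325 = 9.651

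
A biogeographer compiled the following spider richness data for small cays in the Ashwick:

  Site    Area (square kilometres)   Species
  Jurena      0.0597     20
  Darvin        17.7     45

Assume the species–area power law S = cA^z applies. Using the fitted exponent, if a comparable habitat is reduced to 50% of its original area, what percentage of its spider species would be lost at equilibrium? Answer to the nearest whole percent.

9%

z = ln(45/20) / ln(17.7/0.0597) = 0.8109 / 5.6920 = 0.1425
S_new/S_old = (A_new/A_old)^z = 0.5^0.1425 = exp(0.1425 × -0.6931) = 0.906
Fraction lost = 1 − 0.906 = 0.09403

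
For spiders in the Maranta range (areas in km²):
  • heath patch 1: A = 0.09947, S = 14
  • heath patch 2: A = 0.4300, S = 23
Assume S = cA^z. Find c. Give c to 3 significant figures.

30.6

z = ln(S₂/S₁) / ln(A₂/A₁) = ln(23/14) / ln(0.43/0.09947) = 0.4964 / 1.4639 = 0.3391
c = S₁ / A₁^z = 14 / 0.09947^0.3391 = 14 / 0.4572 = 30.62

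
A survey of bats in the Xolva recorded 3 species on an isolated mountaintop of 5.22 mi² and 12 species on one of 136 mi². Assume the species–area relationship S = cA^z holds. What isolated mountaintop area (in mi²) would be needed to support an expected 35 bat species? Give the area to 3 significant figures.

z = ln(12/3) / ln(136/5.22) = 1.3863 / 3.2602 = 0.4252
c = 3 / 5.22^0.4252 = 3 / 2.019 = 1.486
A = (35/1.486)^(1/0.4252) ⇒ ln A = ln(23.56)/0.4252 = 7.4300
A = e^7.4300 ≈ 1686 mi²

1690 mi²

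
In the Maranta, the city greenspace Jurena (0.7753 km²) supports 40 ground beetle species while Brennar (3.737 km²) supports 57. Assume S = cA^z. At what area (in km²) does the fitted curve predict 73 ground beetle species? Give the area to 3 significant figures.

z = ln(57/40) / ln(3.737/0.7753) = 0.3542 / 1.5728 = 0.2252
c = 40 / 0.7753^0.2252 = 40 / 0.9443 = 42.36
A = (73/42.36)^(1/0.2252) ⇒ ln A = ln(1.723)/0.2252 = 2.4170
A = e^2.4170 ≈ 11.21 km²

11.2 km²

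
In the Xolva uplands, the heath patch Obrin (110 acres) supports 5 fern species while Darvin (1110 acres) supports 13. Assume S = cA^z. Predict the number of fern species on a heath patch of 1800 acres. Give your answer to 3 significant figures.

z = ln(13/5) / ln(1110/110) = 0.9555 / 2.3116 = 0.4133
c = 5 / 110^0.4133 = 5 / 6.979 = 0.7164
S₃ = 0.7164 × 1800^0.4133 = 0.7164 × 22.16 ≈ 15.88

15.9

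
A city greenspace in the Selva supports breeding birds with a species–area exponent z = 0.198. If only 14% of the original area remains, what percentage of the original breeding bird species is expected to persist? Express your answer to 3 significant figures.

S_new/S_old = (A_new/A_old)^z = 0.14^0.198
= exp(0.198 × ln 0.14) = exp(0.198 × -1.9661) = exp(-0.3893) ≈ 0.6775

67.8%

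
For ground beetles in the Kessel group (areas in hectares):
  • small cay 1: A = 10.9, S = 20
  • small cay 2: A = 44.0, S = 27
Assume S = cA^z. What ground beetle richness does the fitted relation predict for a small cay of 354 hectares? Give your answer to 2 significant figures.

z = ln(27/20) / ln(44/10.9) = 0.3001 / 1.3954 = 0.2151
c = 20 / 10.9^0.2151 = 20 / 1.672 = 11.97
S₃ = 11.97 × 354^0.2151 = 11.97 × 3.533 ≈ 42.28

42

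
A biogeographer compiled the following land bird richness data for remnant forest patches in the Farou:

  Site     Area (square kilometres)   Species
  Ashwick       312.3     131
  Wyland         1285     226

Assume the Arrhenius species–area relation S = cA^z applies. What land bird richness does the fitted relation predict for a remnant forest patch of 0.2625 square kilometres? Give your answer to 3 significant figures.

z = ln(226/131) / ln(1285/312.3) = 0.5453 / 1.4145 = 0.3855
c = 131 / 312.3^0.3855 = 131 / 9.156 = 14.31
S₃ = 14.31 × 0.2625^0.3855 = 14.31 × 0.5971 ≈ 8.543

8.54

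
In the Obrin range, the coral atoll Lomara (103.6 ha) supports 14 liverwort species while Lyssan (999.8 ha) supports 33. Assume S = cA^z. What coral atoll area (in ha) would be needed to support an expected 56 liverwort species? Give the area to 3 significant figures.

4050 ha

z = ln(33/14) / ln(999.8/103.6) = 0.8575 / 2.2670 = 0.3782
c = 14 / 103.6^0.3782 = 14 / 5.785 = 2.42
A = (56/2.42)^(1/0.3782) ⇒ ln A = ln(23.14)/0.3782 = 8.3058
A = e^8.3058 ≈ 4047 ha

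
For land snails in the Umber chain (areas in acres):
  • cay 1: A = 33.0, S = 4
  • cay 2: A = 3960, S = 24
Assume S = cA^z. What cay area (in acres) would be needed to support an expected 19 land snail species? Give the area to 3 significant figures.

2120 acres

z = ln(24/4) / ln(3960/33) = 1.7918 / 4.7875 = 0.3743
c = 4 / 33^0.3743 = 4 / 3.701 = 1.081
A = (19/1.081)^(1/0.3743) ⇒ ln A = ln(17.58)/0.3743 = 7.6598
A = e^7.6598 ≈ 2121 acres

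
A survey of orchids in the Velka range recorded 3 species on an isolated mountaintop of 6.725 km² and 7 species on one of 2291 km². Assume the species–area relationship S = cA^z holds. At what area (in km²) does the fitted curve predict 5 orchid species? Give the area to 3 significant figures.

z = ln(7/3) / ln(2291/6.725) = 0.8473 / 5.8309 = 0.1453
c = 3 / 6.725^0.1453 = 3 / 1.319 = 2.274
A = (5/2.274)^(1/0.1453) ⇒ ln A = ln(2.198)/0.1453 = 5.4212
A = e^5.4212 ≈ 226.2 km²

226 km²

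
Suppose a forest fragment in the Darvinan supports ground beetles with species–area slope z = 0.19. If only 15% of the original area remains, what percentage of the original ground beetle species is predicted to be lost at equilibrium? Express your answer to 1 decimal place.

30.3%

S_new/S_old = (A_new/A_old)^z = 0.15^0.19
= exp(0.19 × ln 0.15) = exp(0.19 × -1.8971) = exp(-0.3605) ≈ 0.6974
Fraction lost = 1 − 0.6974 = 0.3026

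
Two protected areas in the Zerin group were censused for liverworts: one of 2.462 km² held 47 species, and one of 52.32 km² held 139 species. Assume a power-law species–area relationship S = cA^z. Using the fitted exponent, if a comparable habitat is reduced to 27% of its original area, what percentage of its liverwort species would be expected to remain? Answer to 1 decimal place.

62.8%

z = ln(139/47) / ln(52.32/2.462) = 1.0843 / 3.0564 = 0.3548
S_new/S_old = (A_new/A_old)^z = 0.27^0.3548 = exp(0.3548 × -1.3093) = 0.6284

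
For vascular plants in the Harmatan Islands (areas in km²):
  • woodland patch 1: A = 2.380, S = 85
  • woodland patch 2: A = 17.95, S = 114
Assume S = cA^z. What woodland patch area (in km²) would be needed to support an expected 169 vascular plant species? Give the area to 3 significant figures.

z = ln(114/85) / ln(17.95/2.38) = 0.2935 / 2.0205 = 0.1453
c = 85 / 2.38^0.1453 = 85 / 1.134 = 74.94
A = (169/74.94)^(1/0.1453) ⇒ ln A = ln(2.255)/0.1453 = 5.5974
A = e^5.5974 ≈ 269.7 km²

270 km²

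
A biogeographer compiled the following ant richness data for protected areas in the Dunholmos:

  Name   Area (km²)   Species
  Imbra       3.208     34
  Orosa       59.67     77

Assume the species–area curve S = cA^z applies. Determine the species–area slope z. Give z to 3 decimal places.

0.280

Taking logs: ln S = ln c + z ln A, so z = (ln S₂ − ln S₁)/(ln A₂ − ln A₁).
z = ln(77/34) / ln(59.67/3.208) = ln(2.265) / ln(18.6) = 0.8174 / 2.9232 = 0.2796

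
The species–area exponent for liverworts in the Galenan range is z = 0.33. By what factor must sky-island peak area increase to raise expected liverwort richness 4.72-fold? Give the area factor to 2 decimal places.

110.22

(A₂/A₁)^0.33 = 4.72, so A₂/A₁ = 4.72^(1/0.33) = 4.72^3.03
ln(A₂/A₁) = ln 4.72 / 0.33 = 1.5518 / 0.33 = 4.7025
A₂/A₁ = e^4.7025 ≈ 110.2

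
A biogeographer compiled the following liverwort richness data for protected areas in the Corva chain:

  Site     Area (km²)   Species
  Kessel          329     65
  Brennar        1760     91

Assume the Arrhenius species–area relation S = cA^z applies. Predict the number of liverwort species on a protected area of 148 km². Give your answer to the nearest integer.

55

z = ln(91/65) / ln(1760/329) = 0.3365 / 1.6770 = 0.2006
c = 65 / 329^0.2006 = 65 / 3.199 = 20.32
S₃ = 20.32 × 148^0.2006 = 20.32 × 2.725 ≈ 55.37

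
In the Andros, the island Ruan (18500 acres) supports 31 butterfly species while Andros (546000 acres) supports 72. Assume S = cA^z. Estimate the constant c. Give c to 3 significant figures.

2.69

z = ln(S₂/S₁) / ln(A₂/A₁) = ln(72/31) / ln(546000/18500) = 0.8427 / 3.3848 = 0.2490
c = S₁ / A₁^z = 31 / 18500^0.2490 = 31 / 11.54 = 2.685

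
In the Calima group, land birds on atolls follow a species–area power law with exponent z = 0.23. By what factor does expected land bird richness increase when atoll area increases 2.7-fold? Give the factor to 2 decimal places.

S₂/S₁ = (A₂/A₁)^z = 2.7^0.23
ln(S₂/S₁) = 0.23 × ln 2.7 = 0.23 × 0.9933 = 0.2284
S₂/S₁ = e^0.2284 ≈ 1.257

1.26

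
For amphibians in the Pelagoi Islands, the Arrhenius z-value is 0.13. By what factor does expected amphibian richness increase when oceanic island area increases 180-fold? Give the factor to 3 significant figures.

1.96

S₂/S₁ = (A₂/A₁)^z = 180^0.13
ln(S₂/S₁) = 0.13 × ln 180 = 0.13 × 5.1930 = 0.6751
S₂/S₁ = e^0.6751 ≈ 1.964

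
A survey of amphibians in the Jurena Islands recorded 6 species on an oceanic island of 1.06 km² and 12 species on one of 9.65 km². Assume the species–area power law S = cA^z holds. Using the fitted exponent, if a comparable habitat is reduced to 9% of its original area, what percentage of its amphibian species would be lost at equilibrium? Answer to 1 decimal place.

z = ln(12/6) / ln(9.65/1.06) = 0.6931 / 2.2087 = 0.3138
S_new/S_old = (A_new/A_old)^z = 0.09^0.3138 = exp(0.3138 × -2.4079) = 0.4697
Fraction lost = 1 − 0.4697 = 0.5303

53.0%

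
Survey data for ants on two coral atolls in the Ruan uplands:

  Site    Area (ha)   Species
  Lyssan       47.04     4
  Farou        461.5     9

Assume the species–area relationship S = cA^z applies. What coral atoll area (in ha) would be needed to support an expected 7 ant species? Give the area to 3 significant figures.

z = ln(9/4) / ln(461.5/47.04) = 0.8109 / 2.2835 = 0.3551
c = 4 / 47.04^0.3551 = 4 / 3.926 = 1.019
A = (7/1.019)^(1/0.3551) ⇒ ln A = ln(6.87)/0.3551 = 5.4268
A = e^5.4268 ≈ 227.4 ha

227 ha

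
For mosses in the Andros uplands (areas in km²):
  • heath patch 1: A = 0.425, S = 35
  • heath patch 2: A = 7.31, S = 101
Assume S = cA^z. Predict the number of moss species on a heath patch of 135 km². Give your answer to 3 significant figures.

299

z = ln(101/35) / ln(7.31/0.425) = 1.0598 / 2.8449 = 0.3725
c = 35 / 0.425^0.3725 = 35 / 0.7271 = 48.14
S₃ = 48.14 × 135^0.3725 = 48.14 × 6.217 ≈ 299.3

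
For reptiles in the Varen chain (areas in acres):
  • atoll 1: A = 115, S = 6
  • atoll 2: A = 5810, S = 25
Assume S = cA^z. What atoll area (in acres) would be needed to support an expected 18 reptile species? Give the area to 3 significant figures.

z = ln(25/6) / ln(5810/115) = 1.4271 / 3.9224 = 0.3638
c = 6 / 115^0.3638 = 6 / 5.62 = 1.068
A = (18/1.068)^(1/0.3638) ⇒ ln A = ln(16.86)/0.3638 = 7.7644
A = e^7.7644 ≈ 2355 acres

2360 acres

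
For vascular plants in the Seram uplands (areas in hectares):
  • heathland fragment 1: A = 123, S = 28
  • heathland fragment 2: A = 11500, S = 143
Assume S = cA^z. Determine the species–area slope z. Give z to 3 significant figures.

Taking logs: ln S = ln c + z ln A, so z = (ln S₂ − ln S₁)/(ln A₂ − ln A₁).
z = ln(143/28) / ln(11500/123) = ln(5.107) / ln(93.5) = 1.6306 / 4.5379 = 0.3593

0.359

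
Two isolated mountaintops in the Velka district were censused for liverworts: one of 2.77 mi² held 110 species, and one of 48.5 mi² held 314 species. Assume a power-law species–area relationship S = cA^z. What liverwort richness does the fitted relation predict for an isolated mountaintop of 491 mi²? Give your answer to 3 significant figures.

z = ln(314/110) / ln(48.5/2.77) = 1.0489 / 2.8627 = 0.3664
c = 110 / 2.77^0.3664 = 110 / 1.453 = 75.73
S₃ = 75.73 × 491^0.3664 = 75.73 × 9.683 ≈ 733.3

733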